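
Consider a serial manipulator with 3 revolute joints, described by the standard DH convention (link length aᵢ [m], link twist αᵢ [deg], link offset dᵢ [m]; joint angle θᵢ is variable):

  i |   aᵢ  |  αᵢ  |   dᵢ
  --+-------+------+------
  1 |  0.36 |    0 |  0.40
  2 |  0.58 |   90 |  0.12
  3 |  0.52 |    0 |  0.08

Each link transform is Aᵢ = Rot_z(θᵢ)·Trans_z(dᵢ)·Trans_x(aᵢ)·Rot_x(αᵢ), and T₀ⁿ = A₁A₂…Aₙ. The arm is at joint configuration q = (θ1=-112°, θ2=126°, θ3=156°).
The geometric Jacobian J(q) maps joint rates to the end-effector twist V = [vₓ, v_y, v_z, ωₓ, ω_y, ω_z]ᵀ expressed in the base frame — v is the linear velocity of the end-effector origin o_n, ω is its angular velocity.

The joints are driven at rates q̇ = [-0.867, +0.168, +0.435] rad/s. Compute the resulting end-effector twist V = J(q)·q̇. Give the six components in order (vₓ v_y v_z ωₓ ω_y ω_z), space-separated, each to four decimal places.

o_n = [-0.0137, -0.3860, 0.7315]
J₁: ẑ×o_n = [0.3860, -0.0137, 0.0000], ω = ẑ
J2: z=[0.0000, 0.0000, 1.0000] o=[-0.1349, -0.3338, 0.4000] → [0.0522, 0.1212, -0.0000, 0.0000, 0.0000, 1.0000]
J3: z=[0.2419, -0.9703, 0.0000] o=[0.4279, -0.1935, 0.5200] → [-0.2052, -0.0512, -0.4750, 0.2419, -0.9703, 0.0000]
V = J·q̇ = [-0.4152, 0.0100, -0.2066, 0.1052, -0.4221, -0.6990]

-0.4152 0.0100 -0.2066 0.1052 -0.4221 -0.6990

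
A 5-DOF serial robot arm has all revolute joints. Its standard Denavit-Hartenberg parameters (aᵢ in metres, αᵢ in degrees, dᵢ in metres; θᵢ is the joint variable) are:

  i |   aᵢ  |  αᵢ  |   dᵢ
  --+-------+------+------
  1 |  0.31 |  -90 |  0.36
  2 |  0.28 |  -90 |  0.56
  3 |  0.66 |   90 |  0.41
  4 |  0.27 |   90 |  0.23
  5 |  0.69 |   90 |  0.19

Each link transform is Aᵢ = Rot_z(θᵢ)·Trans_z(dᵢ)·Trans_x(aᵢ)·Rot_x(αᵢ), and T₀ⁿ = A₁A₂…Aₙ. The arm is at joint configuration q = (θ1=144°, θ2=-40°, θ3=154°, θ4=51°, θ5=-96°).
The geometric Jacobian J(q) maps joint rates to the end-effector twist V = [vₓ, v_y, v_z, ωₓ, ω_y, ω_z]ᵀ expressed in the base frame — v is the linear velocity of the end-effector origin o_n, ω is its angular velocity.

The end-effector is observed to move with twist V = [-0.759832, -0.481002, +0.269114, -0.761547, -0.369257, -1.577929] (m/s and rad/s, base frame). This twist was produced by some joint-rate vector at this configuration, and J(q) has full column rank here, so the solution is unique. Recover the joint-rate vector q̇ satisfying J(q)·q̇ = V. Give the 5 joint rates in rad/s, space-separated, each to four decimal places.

o_n = [-0.3421, -0.4454, -0.4674]
J₁: ẑ×o_n = [0.4454, -0.3421, 0.0000], ω = ẑ
J2: z=[-0.5878, -0.8090, 0.0000] o=[-0.2508, 0.1822, 0.3600] → [0.6694, -0.4863, 0.2950, -0.5878, -0.8090, 0.0000]
J3: z=[-0.5200, 0.3778, -0.7660] o=[-0.7535, -0.1448, 0.5400] → [-0.6109, -0.8390, 0.0009, -0.5200, 0.3778, -0.7660]
J4: z=[0.2566, 0.9245, 0.2818] o=[-0.4290, -0.0229, -0.1554] → [-0.1694, 0.1045, -0.1887, 0.2566, 0.9245, 0.2818]
J5: z=[0.9604, -0.2767, 0.0331] o=[-0.3407, 0.2605, -0.3495] → [0.0560, 0.1132, -0.6783, 0.9604, -0.2767, 0.0331]
q̇ = J⁺·V = [-0.6940, -0.1570, 0.8040, -0.9270, -0.2060]

-0.6940 -0.1570 0.8040 -0.9270 -0.2060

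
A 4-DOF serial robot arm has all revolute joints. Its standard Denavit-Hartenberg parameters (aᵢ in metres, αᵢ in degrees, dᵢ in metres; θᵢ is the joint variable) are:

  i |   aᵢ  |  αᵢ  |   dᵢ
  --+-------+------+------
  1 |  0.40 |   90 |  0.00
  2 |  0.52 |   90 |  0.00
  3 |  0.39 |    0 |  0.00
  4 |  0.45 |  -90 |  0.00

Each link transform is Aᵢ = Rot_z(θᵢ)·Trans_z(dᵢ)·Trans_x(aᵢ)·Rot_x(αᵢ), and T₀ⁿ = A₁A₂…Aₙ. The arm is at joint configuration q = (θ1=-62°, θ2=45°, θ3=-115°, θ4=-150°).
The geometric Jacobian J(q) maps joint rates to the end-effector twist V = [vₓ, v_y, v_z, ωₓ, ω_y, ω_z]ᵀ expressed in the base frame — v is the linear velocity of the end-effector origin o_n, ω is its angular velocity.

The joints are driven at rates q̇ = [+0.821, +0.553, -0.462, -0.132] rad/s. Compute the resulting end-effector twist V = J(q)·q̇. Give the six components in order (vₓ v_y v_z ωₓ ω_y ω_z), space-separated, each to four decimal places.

o_n = [0.2089, -0.5950, 0.2234]
J₁: ẑ×o_n = [0.5950, 0.2089, -0.0000], ω = ẑ
J2: z=[-0.8829, -0.4695, 0.0000] o=[0.1878, -0.3532, 0.0000] → [-0.1049, 0.1973, 0.2234, -0.8829, -0.4695, 0.0000]
J3: z=[0.3320, -0.6243, -0.7071] o=[0.3604, -0.6778, 0.3677] → [0.1487, 0.1550, -0.0671, 0.3320, -0.6243, -0.7071]
J4: z=[0.3320, -0.6243, -0.7071] o=[0.6178, -0.4090, 0.2511] → [-0.1142, 0.2983, -0.3170, 0.3320, -0.6243, -0.7071]
V = J·q̇ = [0.3768, 0.1697, 0.1964, -0.6855, 0.1112, 1.2410]

0.3768 0.1697 0.1964 -0.6855 0.1112 1.2410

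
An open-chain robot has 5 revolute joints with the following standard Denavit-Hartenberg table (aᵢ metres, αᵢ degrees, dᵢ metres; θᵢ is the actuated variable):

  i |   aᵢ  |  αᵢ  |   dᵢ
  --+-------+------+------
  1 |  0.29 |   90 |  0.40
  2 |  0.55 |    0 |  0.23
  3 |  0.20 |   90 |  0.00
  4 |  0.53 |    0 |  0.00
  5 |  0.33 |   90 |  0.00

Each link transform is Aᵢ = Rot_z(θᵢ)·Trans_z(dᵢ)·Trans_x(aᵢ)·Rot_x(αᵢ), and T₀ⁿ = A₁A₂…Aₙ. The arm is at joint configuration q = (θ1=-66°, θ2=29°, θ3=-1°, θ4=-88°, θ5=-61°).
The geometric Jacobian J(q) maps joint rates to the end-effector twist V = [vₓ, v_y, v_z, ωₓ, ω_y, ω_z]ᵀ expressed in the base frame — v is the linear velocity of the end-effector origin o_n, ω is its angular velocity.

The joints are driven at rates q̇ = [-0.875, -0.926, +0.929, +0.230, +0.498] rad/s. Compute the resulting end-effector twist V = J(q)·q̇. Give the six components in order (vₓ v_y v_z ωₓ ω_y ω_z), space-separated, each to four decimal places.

-0.0309 -0.9713 -0.3303 0.1363 -0.3134 -1.5178

o_n = [0.7195, -0.4614, 0.6364]
J₁: ẑ×o_n = [0.4614, 0.7195, -0.0000], ω = ẑ
J2: z=[-0.9135, -0.4067, 0.0000] o=[0.1180, -0.2649, 0.4000] → [-0.0962, 0.2160, 0.4242, -0.9135, -0.4067, 0.0000]
J3: z=[-0.9135, -0.4067, 0.0000] o=[0.1035, -0.7979, 0.6666] → [0.0123, -0.0276, -0.0568, -0.9135, -0.4067, 0.0000]
J4: z=[0.1910, -0.4289, -0.8829] o=[0.1753, -0.9593, 0.7605] → [0.4928, -0.4568, 0.3285, 0.1910, -0.4289, -0.8829]
J5: z=[0.1910, -0.4289, -0.8829] o=[0.6658, -0.7587, 0.7692] → [0.3194, -0.0220, 0.0798, 0.1910, -0.4289, -0.8829]
V = J·q̇ = [-0.0309, -0.9713, -0.3303, 0.1363, -0.3134, -1.5178]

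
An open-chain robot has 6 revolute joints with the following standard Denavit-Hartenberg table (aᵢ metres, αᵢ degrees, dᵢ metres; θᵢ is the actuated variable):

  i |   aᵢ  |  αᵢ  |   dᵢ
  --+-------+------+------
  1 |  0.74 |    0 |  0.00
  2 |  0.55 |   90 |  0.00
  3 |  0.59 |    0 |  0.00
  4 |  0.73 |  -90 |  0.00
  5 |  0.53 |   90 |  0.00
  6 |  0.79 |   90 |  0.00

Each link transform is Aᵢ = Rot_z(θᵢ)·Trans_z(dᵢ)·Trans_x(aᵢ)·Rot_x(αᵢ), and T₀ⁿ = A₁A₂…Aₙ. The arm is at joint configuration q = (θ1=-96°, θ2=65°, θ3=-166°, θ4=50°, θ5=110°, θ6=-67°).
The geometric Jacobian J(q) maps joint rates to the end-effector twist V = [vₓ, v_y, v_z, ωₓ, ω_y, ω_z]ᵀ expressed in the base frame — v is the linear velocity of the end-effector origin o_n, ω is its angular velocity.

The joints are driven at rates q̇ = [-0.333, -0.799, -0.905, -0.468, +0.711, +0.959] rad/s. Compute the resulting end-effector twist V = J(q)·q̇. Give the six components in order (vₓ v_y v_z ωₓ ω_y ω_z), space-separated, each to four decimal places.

o_n = [-0.4175, 0.3878, -0.2223]
J₁: ẑ×o_n = [-0.3878, -0.4175, 0.0000], ω = ẑ
J2: z=[0.0000, 0.0000, 1.0000] o=[-0.0774, -0.7359, 0.0000] → [-1.1238, -0.3401, 0.0000, 0.0000, 0.0000, 1.0000]
J3: z=[-0.5150, -0.8572, 0.0000] o=[0.3941, -1.0192, 0.0000] → [0.1905, -0.1145, -1.4203, -0.5150, -0.8572, 0.0000]
J4: z=[-0.5150, -0.8572, 0.0000] o=[-0.0966, -0.7244, -0.1427] → [0.0682, -0.0410, -0.8479, -0.5150, -0.8572, 0.0000]
J5: z=[0.7704, -0.4629, -0.4384] o=[-0.3709, -0.5596, -0.7989] → [0.1484, -0.4238, 0.7083, 0.7704, -0.4629, -0.4384]
J6: z=[-0.1769, 0.5053, -0.8446] o=[-0.0463, -0.1736, -0.6359] → [0.6832, 0.3867, 0.0882, -0.1769, 0.5053, -0.8446]
V = J·q̇ = [1.5835, 0.6031, 2.2705, 1.0852, 1.3324, -2.2536]

1.5835 0.6031 2.2705 1.0852 1.3324 -2.2536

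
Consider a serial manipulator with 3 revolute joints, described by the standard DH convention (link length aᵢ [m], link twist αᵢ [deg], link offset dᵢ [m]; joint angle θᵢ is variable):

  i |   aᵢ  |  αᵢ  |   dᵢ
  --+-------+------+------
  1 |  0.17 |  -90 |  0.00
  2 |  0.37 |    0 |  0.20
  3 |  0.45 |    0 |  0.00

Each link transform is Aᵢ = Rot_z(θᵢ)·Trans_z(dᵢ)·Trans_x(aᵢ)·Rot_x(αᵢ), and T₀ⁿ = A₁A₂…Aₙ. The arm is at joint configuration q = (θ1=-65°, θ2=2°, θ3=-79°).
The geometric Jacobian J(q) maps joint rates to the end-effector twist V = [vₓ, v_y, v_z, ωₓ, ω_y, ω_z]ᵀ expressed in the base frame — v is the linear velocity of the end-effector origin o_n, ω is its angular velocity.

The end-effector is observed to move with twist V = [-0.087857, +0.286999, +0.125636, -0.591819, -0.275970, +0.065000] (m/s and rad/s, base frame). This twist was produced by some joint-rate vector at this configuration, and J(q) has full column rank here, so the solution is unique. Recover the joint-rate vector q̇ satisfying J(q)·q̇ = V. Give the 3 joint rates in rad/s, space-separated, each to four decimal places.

0.0650 -0.1610 -0.4920

o_n = [0.4522, -0.4964, 0.4256]
J₁: ẑ×o_n = [0.4964, 0.4522, -0.0000], ω = ẑ
J2: z=[0.9063, 0.4226, 0.0000] o=[0.0718, -0.1541, 0.0000] → [0.1798, -0.3857, -0.4710, 0.9063, 0.4226, 0.0000]
J3: z=[0.9063, 0.4226, 0.0000] o=[0.4094, -0.4047, -0.0129] → [0.1853, -0.3974, -0.1012, 0.9063, 0.4226, 0.0000]
q̇ = J⁺·V = [0.0650, -0.1610, -0.4920]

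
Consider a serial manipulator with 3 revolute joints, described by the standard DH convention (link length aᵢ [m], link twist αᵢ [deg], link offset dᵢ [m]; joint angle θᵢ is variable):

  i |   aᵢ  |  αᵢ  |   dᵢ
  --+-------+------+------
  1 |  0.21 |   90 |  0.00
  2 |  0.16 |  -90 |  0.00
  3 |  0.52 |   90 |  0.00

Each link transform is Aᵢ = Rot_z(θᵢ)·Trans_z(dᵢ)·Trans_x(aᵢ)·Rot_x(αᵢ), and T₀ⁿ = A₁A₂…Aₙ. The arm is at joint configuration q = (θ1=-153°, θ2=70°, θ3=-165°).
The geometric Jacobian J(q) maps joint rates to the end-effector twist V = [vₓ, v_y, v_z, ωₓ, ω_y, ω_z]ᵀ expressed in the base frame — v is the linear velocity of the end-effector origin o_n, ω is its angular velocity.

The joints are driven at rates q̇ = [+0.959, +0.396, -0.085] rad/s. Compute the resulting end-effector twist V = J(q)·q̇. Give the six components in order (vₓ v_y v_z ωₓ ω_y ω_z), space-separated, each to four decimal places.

o_n = [-0.1439, 0.0777, -0.3216]
J₁: ẑ×o_n = [-0.0777, -0.1439, 0.0000], ω = ẑ
J2: z=[-0.4540, 0.8910, 0.0000] o=[-0.1871, -0.0953, 0.0000] → [-0.2866, -0.1460, -0.1171, -0.4540, 0.8910, 0.0000]
J3: z=[0.8373, 0.4266, 0.3420] o=[-0.2359, -0.1202, 0.1504] → [-0.2690, 0.4266, 0.1265, 0.8373, 0.4266, 0.3420]
V = J·q̇ = [-0.1652, -0.2321, -0.0571, -0.2509, 0.3166, 0.9299]

-0.1652 -0.2321 -0.0571 -0.2509 0.3166 0.9299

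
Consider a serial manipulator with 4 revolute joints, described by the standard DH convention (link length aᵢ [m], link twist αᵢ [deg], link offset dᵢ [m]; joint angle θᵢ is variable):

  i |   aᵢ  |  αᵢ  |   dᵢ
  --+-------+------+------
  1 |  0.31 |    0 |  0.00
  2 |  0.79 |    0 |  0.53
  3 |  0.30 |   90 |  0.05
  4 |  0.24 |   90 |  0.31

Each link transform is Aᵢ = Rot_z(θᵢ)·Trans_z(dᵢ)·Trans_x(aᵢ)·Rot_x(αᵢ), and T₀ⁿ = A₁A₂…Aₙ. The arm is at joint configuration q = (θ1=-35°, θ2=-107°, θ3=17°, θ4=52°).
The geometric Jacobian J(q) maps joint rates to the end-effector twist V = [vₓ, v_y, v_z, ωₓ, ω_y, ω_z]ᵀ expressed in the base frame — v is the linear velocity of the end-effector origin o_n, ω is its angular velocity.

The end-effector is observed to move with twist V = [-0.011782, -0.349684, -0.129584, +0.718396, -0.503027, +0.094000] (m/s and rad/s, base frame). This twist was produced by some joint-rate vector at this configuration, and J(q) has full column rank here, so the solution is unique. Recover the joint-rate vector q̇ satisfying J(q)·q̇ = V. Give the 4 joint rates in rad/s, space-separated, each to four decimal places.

-0.1700 0.3670 -0.1030 -0.8770

o_n = [-0.8794, -0.8532, 0.7691]
J₁: ẑ×o_n = [0.8532, -0.8794, 0.0000], ω = ẑ
J2: z=[0.0000, 0.0000, 1.0000] o=[0.2539, -0.1778, 0.0000] → [0.6753, -1.1333, 0.0000, 0.0000, 0.0000, 1.0000]
J3: z=[0.0000, 0.0000, 1.0000] o=[-0.3686, -0.6642, 0.5300] → [0.1890, -0.5108, 0.0000, 0.0000, 0.0000, 1.0000]
J4: z=[-0.8192, 0.5736, 0.0000] o=[-0.5407, -0.9099, 0.5800] → [0.1085, 0.1549, 0.1478, -0.8192, 0.5736, 0.0000]
q̇ = J⁺·V = [-0.1700, 0.3670, -0.1030, -0.8770]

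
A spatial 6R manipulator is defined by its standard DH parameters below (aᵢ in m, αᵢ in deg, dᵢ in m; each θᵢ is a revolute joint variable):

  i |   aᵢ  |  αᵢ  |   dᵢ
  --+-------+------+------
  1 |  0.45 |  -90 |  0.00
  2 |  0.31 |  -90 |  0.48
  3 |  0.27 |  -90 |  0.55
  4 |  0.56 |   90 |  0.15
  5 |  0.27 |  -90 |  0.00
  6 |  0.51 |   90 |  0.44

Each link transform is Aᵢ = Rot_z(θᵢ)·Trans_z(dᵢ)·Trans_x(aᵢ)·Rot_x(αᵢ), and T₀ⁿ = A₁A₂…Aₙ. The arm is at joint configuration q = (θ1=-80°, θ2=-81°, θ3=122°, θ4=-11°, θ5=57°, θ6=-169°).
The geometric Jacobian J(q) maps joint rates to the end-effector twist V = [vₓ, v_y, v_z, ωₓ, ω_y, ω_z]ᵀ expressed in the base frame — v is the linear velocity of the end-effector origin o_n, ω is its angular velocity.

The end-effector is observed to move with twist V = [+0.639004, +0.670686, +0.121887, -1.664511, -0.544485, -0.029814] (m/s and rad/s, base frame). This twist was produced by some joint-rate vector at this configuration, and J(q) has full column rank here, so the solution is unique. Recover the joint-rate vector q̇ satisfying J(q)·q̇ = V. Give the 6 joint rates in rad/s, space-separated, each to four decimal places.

0.3190 -0.8210 0.9480 0.2920 -0.8160 -0.9480

o_n = [0.5019, -1.0246, -0.1263]
J₁: ẑ×o_n = [1.0246, 0.5019, -0.0000], ω = ẑ
J2: z=[0.9848, 0.1736, 0.0000] o=[0.0781, -0.4432, 0.0000] → [-0.0219, 0.1244, -0.6462, 0.9848, 0.1736, 0.0000]
J3: z=[0.1715, -0.9727, -0.1564] o=[0.5593, -0.4076, 0.3062] → [0.3241, 0.0832, -0.1617, 0.1715, -0.9727, -0.1564]
J4: z=[0.4988, 0.2227, -0.8376] o=[0.4242, -0.9603, 0.0788] → [-0.0996, 0.0373, -0.0494, 0.4988, 0.2227, -0.8376]
J5: z=[0.3305, -0.9423, -0.0537] o=[0.0504, -1.0669, -0.3512] → [-0.2097, -0.0986, 0.4394, 0.3305, -0.9423, -0.0537]
J6: z=[0.9436, 0.3310, -0.0003] o=[0.0455, -1.0532, -0.6209] → [0.1637, -0.4668, -0.1241, 0.9436, 0.3310, -0.0003]
q̇ = J⁺·V = [0.3190, -0.8210, 0.9480, 0.2920, -0.8160, -0.9480]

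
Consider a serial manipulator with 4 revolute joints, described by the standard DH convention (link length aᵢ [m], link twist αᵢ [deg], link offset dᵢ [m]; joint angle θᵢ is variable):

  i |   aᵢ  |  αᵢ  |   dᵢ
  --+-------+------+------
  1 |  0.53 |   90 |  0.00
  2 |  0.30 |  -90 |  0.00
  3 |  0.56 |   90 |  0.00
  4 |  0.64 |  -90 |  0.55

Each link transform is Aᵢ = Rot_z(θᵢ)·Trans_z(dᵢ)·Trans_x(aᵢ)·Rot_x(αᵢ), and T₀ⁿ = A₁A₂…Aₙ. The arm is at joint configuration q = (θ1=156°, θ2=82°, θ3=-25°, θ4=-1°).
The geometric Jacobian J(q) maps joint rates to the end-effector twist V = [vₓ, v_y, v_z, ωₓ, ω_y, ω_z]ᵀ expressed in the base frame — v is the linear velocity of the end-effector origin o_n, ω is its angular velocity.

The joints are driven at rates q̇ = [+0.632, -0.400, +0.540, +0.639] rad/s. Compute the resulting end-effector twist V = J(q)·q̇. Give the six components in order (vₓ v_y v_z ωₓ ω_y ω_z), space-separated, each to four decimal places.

o_n = [-0.2321, 1.2041, 1.1422]
J₁: ẑ×o_n = [-1.2041, -0.2321, 0.0000], ω = ẑ
J2: z=[0.4067, 0.9135, 0.0000] o=[-0.4842, 0.2156, 0.0000] → [1.0435, -0.4646, 0.1718, 0.4067, 0.9135, 0.0000]
J3: z=[0.9047, -0.4028, 0.1392] o=[-0.5223, 0.2326, 0.2971] → [-0.4756, -0.7242, 0.9958, 0.9047, -0.4028, 0.1392]
J4: z=[0.4224, 0.8040, -0.4185] o=[-0.4906, 0.4775, 0.7997] → [0.5795, -0.2529, 0.0991, 0.4224, 0.8040, -0.4185]
V = J·q̇ = [-1.0649, -0.5135, 0.5323, 0.5957, -0.0691, 0.4397]

-1.0649 -0.5135 0.5323 0.5957 -0.0691 0.4397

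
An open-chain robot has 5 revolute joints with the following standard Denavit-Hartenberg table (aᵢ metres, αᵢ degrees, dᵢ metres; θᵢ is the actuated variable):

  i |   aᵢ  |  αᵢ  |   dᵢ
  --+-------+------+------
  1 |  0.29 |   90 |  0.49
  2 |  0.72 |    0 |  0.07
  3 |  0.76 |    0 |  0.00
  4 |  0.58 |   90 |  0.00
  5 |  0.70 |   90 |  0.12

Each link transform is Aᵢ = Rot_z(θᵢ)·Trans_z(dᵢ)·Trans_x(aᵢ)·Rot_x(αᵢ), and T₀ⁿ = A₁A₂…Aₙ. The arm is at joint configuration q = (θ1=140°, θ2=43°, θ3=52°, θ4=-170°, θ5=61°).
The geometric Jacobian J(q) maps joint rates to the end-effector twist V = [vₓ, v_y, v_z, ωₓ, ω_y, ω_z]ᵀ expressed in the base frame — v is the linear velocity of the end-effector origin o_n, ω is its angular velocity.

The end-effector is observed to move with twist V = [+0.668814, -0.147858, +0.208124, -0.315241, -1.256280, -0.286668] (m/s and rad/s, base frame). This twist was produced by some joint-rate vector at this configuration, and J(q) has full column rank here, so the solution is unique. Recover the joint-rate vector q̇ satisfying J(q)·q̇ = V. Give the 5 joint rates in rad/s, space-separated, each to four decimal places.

o_n = [-0.2297, 1.0834, 0.8190]
J₁: ẑ×o_n = [-1.0834, -0.2297, 0.0000], ω = ẑ
J2: z=[0.6428, 0.7660, 0.0000] o=[-0.2222, 0.1864, 0.4900] → [0.2521, -0.2115, 0.5824, 0.6428, 0.7660, 0.0000]
J3: z=[0.6428, 0.7660, 0.0000] o=[-0.5805, 0.5785, 0.9810] → [-0.1241, 0.1041, 0.0558, 0.6428, 0.7660, 0.0000]
J4: z=[0.6428, 0.7660, 0.0000] o=[-0.5298, 0.5359, 1.7381] → [-0.7041, 0.5908, 0.1220, 0.6428, 0.7660, 0.0000]
J5: z=[0.7399, -0.6209, -0.2588] o=[-0.6448, 0.6324, 1.1779] → [0.3395, 0.1581, 0.5914, 0.7399, -0.6209, -0.2588]
q̇ = J⁺·V = [-0.1350, -0.0930, -0.7030, -0.3690, 0.5860]

-0.1350 -0.0930 -0.7030 -0.3690 0.5860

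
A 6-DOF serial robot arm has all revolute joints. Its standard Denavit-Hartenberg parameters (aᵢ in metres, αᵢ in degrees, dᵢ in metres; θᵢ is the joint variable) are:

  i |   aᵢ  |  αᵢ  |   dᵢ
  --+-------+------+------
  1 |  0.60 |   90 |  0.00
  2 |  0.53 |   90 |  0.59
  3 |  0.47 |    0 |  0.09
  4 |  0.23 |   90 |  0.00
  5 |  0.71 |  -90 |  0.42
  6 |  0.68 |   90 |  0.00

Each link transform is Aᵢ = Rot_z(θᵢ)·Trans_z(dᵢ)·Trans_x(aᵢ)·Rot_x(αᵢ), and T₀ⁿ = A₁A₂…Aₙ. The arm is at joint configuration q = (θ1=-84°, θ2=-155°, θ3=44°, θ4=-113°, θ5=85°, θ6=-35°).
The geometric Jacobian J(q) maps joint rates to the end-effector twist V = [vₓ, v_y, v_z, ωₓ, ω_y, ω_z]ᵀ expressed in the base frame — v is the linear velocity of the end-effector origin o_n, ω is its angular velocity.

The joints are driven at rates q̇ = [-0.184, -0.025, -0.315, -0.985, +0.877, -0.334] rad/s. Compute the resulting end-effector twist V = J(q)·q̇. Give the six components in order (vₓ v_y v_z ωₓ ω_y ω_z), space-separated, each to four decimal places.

o_n = [-0.3259, 0.1502, 1.1267]
J₁: ẑ×o_n = [-0.1502, -0.3259, 0.0000], ω = ẑ
J2: z=[-0.9945, -0.1045, 0.0000] o=[0.0627, -0.5967, 0.0000] → [-0.1178, 1.1205, -0.7834, -0.9945, -0.1045, 0.0000]
J3: z=[-0.0442, 0.4203, 0.9063] o=[-0.5743, -0.1807, -0.2240] → [0.2678, 0.2848, -0.1190, -0.0442, 0.4203, 0.9063]
J4: z=[-0.0442, 0.4203, 0.9063] o=[-0.9350, 0.1278, -0.2853] → [0.5731, 0.6144, -0.2570, -0.0442, 0.4203, 0.9063]
J5: z=[0.4448, -0.8040, 0.3945] o=[-0.7292, 0.2245, -0.3201] → [-1.1339, -0.4845, 0.2912, 0.4448, -0.8040, 0.3945]
J6: z=[-0.8950, -0.3824, 0.2299] o=[-0.5183, 0.2101, 0.4772] → [-0.2345, 0.6255, 0.1272, -0.8950, -0.3824, 0.2299]
V = J·q̇ = [-1.5345, -1.2967, 0.5231, 0.7713, -1.1212, -1.0930]

-1.5345 -1.2967 0.5231 0.7713 -1.1212 -1.0930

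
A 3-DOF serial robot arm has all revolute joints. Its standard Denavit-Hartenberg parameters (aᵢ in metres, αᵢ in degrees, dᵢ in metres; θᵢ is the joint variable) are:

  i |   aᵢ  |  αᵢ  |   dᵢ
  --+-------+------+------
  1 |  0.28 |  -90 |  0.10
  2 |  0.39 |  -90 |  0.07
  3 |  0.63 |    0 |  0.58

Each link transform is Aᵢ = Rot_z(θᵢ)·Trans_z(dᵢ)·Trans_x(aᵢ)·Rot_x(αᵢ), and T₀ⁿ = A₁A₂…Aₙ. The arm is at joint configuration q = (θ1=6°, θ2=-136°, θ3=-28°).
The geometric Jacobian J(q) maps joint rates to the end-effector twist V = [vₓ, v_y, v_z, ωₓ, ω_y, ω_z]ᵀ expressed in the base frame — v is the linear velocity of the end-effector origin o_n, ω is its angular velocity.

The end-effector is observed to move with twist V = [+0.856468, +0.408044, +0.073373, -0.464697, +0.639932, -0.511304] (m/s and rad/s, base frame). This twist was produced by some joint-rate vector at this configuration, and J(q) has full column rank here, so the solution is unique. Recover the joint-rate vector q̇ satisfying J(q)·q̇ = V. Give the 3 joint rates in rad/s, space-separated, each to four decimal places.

-0.1020 0.6850 -0.5690

o_n = [-0.0360, 0.3640, 1.1745]
J₁: ẑ×o_n = [-0.3640, -0.0360, 0.0000], ω = ẑ
J2: z=[-0.1045, 0.9945, 0.0000] o=[0.2785, 0.0293, 0.1000] → [1.0687, 0.1123, 0.2778, -0.1045, 0.9945, 0.0000]
J3: z=[0.6909, 0.0726, 0.7193] o=[-0.0079, 0.0696, 0.3709] → [-0.1534, -0.5754, 0.2055, 0.6909, 0.0726, 0.7193]
q̇ = J⁺·V = [-0.1020, 0.6850, -0.5690]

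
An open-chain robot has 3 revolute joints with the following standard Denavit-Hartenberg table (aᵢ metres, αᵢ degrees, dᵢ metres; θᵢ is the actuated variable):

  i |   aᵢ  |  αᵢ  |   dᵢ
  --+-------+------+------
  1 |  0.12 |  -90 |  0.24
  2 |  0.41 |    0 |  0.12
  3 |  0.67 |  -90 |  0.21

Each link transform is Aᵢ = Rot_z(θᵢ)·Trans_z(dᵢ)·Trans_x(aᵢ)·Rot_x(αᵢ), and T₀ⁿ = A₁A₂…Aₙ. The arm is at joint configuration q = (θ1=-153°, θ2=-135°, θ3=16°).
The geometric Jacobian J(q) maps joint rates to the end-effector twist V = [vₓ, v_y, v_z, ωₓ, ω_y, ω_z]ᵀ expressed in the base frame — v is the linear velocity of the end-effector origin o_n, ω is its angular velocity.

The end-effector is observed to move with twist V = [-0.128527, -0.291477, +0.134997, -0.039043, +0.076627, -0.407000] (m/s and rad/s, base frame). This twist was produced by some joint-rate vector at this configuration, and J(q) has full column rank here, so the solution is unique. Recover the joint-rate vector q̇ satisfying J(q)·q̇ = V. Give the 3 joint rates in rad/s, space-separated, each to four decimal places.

-0.4070 0.5620 -0.6480

o_n = [0.5906, -0.0694, 1.1159]
J₁: ẑ×o_n = [0.0694, 0.5906, -0.0000], ω = ẑ
J2: z=[0.4540, -0.8910, 0.0000] o=[-0.1069, -0.0545, 0.2400] → [-0.7804, -0.3977, 0.6147, 0.4540, -0.8910, 0.0000]
J3: z=[0.4540, -0.8910, 0.0000] o=[0.2059, -0.0298, 0.5299] → [-0.5221, -0.2660, 0.3248, 0.4540, -0.8910, 0.0000]
q̇ = J⁺·V = [-0.4070, 0.5620, -0.6480]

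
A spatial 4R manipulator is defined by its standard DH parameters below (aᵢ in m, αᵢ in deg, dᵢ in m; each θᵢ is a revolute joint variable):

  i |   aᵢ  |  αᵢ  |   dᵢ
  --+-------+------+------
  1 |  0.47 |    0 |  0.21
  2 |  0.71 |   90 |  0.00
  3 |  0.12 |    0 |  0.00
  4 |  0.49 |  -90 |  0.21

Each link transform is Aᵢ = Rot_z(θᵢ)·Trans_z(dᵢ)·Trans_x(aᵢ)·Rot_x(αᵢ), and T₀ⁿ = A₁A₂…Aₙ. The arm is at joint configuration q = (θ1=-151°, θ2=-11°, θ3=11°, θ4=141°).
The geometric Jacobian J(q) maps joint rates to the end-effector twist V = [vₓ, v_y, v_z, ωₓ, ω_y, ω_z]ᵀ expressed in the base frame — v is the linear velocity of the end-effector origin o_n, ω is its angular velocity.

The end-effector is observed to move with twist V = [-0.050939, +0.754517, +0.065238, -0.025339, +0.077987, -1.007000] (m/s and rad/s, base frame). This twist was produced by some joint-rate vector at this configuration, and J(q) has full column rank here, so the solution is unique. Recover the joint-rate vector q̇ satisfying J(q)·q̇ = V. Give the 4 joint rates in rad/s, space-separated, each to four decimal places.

o_n = [-0.8518, -0.1502, 0.4629]
J₁: ẑ×o_n = [0.1502, -0.8518, 0.0000], ω = ẑ
J2: z=[0.0000, 0.0000, 1.0000] o=[-0.4111, -0.2279, 0.2100] → [-0.0776, -0.4407, 0.0000, 0.0000, 0.0000, 1.0000]
J3: z=[-0.3090, 0.9511, 0.0000] o=[-1.0863, -0.4473, 0.2100] → [0.2406, 0.0782, -0.3148, -0.3090, 0.9511, 0.0000]
J4: z=[-0.3090, 0.9511, 0.0000] o=[-1.1984, -0.4837, 0.2329] → [0.2188, 0.0711, -0.4326, -0.3090, 0.9511, 0.0000]
q̇ = J⁺·V = [-0.7270, -0.2800, 0.8550, -0.7730]

-0.7270 -0.2800 0.8550 -0.7730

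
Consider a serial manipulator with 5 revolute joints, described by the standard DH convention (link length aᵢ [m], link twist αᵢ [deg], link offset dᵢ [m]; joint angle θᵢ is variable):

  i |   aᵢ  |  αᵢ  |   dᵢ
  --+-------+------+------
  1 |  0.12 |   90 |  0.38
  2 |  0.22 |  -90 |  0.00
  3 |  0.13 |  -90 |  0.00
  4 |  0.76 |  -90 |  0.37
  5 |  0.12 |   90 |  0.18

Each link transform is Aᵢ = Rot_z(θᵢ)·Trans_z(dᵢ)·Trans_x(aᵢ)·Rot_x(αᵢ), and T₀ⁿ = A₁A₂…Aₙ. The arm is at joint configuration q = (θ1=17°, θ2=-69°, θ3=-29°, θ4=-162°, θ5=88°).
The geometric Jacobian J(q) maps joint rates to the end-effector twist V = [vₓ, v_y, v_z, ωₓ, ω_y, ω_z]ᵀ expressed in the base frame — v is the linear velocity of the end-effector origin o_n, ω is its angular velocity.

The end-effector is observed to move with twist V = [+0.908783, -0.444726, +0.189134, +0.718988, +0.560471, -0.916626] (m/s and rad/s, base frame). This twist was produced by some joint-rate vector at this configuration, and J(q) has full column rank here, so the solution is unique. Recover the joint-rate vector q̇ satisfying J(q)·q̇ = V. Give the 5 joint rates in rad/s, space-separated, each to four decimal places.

-0.8380 0.1710 0.4890 0.6180 0.2920

o_n = [0.2925, 0.5925, 0.6493]
J₁: ẑ×o_n = [-0.5925, 0.2925, 0.0000], ω = ẑ
J2: z=[0.2924, -0.9563, 0.0000] o=[0.1148, 0.0351, 0.3800] → [-0.2575, -0.0787, 0.3330, 0.2924, -0.9563, 0.0000]
J3: z=[0.8928, 0.2730, 0.3584] o=[0.1902, 0.0581, 0.1746] → [-0.0619, -0.3871, 0.4491, 0.8928, 0.2730, 0.3584]
J4: z=[-0.0896, 0.8872, -0.4526] o=[0.2475, 0.0098, 0.0685] → [0.7790, 0.0317, -0.0921, -0.0896, 0.8872, -0.4526]
J5: z=[0.9855, 0.1446, 0.0885] o=[0.1050, 0.6710, 0.5754] → [0.0176, -0.0563, -0.1045, 0.9855, 0.1446, 0.0885]
q̇ = J⁺·V = [-0.8380, 0.1710, 0.4890, 0.6180, 0.2920]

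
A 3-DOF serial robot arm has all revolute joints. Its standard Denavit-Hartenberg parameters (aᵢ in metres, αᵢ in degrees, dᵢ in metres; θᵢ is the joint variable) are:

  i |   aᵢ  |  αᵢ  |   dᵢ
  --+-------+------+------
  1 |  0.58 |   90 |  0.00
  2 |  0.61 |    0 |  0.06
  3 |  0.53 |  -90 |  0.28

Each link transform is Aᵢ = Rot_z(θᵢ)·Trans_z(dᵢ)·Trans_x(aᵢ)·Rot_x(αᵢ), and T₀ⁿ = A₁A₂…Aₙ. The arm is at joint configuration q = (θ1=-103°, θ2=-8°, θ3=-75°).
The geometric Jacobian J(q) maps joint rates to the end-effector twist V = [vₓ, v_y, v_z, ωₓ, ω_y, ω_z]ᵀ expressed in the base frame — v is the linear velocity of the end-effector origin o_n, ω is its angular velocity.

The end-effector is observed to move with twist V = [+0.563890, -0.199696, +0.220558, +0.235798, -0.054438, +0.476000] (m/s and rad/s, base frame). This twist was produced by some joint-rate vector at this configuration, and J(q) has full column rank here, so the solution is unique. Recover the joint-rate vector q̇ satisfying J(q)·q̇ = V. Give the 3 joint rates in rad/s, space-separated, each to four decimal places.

0.4760 0.3910 -0.6330

o_n = [-0.6122, -1.1402, -0.6109]
J₁: ẑ×o_n = [1.1402, -0.6122, 0.0000], ω = ẑ
J2: z=[-0.9744, 0.2250, 0.0000] o=[-0.1305, -0.5651, 0.0000] → [-0.1374, -0.5953, 0.6687, -0.9744, 0.2250, 0.0000]
J3: z=[-0.9744, 0.2250, 0.0000] o=[-0.3248, -1.1402, -0.0849] → [-0.1183, -0.5126, 0.0646, -0.9744, 0.2250, 0.0000]
q̇ = J⁺·V = [0.4760, 0.3910, -0.6330]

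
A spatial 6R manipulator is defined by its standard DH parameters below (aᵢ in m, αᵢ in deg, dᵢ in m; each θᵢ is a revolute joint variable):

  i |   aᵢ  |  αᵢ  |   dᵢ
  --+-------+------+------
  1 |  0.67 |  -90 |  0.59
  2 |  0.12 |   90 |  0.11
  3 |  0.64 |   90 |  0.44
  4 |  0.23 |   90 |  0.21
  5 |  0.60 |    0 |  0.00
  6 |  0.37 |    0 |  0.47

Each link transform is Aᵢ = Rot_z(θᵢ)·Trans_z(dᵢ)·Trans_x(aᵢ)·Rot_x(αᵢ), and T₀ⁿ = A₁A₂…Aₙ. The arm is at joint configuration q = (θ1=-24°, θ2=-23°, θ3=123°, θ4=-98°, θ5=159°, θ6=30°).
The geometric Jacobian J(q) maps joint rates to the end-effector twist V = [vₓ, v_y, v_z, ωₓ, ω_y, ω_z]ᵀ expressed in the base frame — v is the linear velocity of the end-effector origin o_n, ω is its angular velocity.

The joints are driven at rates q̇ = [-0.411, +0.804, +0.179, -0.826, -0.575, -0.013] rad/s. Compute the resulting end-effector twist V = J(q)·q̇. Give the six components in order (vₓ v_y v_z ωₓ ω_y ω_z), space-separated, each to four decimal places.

1.3091 0.1216 0.3826 -0.5412 1.1632 -0.7161

o_n = [0.6400, 0.3035, 1.7987]
J₁: ẑ×o_n = [-0.3035, 0.6400, 0.0000], ω = ẑ
J2: z=[0.4067, 0.9135, 0.0000] o=[0.6121, -0.2725, 0.5900] → [1.1042, -0.4916, 0.2088, 0.4067, 0.9135, 0.0000]
J3: z=[-0.3570, 0.1589, 0.9205] o=[0.7577, -0.2170, 0.6369] → [-0.2944, 0.3063, -0.1671, -0.3570, 0.1589, 0.9205]
J4: z=[0.9268, 0.1836, 0.3277] o=[0.5259, 0.4738, 0.9057] → [0.2197, -0.7902, -0.1788, 0.9268, 0.1836, 0.3277]
J5: z=[0.0661, -0.9385, 0.3388] o=[0.8055, 0.4451, 0.7717] → [-0.9159, -0.1239, -0.1647, 0.0661, -0.9385, 0.3388]
J6: z=[0.0661, -0.9385, 0.3388] o=[0.7977, 0.6484, 1.3362] → [-0.3173, -0.0840, -0.1708, 0.0661, -0.9385, 0.3388]
V = J·q̇ = [1.3091, 0.1216, 0.3826, -0.5412, 1.1632, -0.7161]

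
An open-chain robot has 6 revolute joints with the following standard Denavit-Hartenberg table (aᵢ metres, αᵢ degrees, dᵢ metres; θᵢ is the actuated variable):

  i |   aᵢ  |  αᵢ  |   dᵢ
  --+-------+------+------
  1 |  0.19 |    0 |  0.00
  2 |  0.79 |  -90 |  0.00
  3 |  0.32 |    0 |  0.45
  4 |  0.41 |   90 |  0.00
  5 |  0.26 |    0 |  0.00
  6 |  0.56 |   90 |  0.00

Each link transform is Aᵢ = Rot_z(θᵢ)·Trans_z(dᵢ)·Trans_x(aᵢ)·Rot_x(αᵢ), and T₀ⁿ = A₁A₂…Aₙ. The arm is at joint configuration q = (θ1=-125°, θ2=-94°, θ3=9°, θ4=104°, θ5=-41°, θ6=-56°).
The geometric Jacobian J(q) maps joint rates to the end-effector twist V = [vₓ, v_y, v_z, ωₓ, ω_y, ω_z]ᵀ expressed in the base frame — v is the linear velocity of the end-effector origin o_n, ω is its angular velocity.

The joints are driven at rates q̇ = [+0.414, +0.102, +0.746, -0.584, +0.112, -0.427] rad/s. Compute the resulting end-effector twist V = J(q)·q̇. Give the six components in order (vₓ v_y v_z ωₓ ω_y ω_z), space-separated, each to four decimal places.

-0.3207 -0.3840 -0.0581 0.1234 -0.3084 0.6391

o_n = [-0.6312, 0.6229, -0.5453]
J₁: ẑ×o_n = [-0.6229, -0.6312, 0.0000], ω = ẑ
J2: z=[0.0000, 0.0000, 1.0000] o=[-0.1090, -0.1556, 0.0000] → [-0.7786, -0.5223, 0.0000, 0.0000, 0.0000, 1.0000]
J3: z=[-0.6293, -0.7771, 0.0000] o=[-0.7229, 0.3415, 0.0000] → [0.4238, -0.3431, -0.1059, -0.6293, -0.7771, 0.0000]
J4: z=[-0.6293, -0.7771, 0.0000] o=[-1.2517, 0.1907, -0.0501] → [0.3849, -0.3116, 0.2102, -0.6293, -0.7771, 0.0000]
J5: z=[-0.7154, 0.5793, -0.3907] o=[-1.1272, 0.0899, -0.4275] → [0.1400, -0.2781, -0.6687, -0.7154, 0.5793, -0.3907]
J6: z=[-0.7154, 0.5793, -0.3907] o=[-0.9603, 0.1742, -0.6081] → [0.2117, -0.0836, -0.5116, -0.7154, 0.5793, -0.3907]
V = J·q̇ = [-0.3207, -0.3840, -0.0581, 0.1234, -0.3084, 0.6391]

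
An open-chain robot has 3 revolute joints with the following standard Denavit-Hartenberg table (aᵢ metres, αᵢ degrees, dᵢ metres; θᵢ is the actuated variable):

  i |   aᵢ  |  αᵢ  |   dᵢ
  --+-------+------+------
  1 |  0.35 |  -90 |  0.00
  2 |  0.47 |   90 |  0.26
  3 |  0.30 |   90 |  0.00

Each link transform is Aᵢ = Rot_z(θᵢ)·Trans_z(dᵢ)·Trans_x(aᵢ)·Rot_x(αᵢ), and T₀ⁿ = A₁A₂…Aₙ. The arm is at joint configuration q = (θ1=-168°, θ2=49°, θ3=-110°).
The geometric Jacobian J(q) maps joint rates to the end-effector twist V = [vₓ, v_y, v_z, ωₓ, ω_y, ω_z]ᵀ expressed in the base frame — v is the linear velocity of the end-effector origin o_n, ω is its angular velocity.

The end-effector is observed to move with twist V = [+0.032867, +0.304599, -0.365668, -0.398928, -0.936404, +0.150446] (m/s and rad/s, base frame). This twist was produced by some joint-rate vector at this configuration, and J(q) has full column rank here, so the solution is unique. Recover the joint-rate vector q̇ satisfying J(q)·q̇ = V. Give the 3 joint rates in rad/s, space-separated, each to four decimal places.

o_n = [-0.5827, -0.1015, -0.2773]
J₁: ẑ×o_n = [0.1015, -0.5827, 0.0000], ω = ẑ
J2: z=[0.2079, -0.9781, 0.0000] o=[-0.3424, -0.0728, 0.0000] → [0.2712, 0.0576, -0.2410, 0.2079, -0.9781, 0.0000]
J3: z=[-0.7382, -0.1569, 0.6561] o=[-0.5899, -0.3912, -0.3547] → [-0.2022, 0.0619, -0.2128, -0.7382, -0.1569, 0.6561]
q̇ = J⁺·V = [-0.3580, 0.8330, 0.7750]

-0.3580 0.8330 0.7750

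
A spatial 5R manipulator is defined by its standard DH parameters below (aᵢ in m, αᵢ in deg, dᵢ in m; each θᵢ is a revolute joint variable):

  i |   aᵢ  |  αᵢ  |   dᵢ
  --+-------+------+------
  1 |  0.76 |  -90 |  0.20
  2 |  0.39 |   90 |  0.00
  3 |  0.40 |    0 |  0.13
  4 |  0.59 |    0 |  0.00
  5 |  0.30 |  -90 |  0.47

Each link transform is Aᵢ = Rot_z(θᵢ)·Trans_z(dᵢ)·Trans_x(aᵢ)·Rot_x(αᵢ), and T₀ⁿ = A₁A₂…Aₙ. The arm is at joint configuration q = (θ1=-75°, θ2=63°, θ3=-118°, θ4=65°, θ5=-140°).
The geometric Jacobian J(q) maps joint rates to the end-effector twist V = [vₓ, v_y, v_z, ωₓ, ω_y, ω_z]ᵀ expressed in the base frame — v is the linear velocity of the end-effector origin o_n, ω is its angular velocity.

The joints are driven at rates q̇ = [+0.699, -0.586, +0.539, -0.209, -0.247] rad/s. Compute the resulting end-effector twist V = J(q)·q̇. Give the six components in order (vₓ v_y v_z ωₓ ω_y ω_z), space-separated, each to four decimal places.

o_n = [-0.3649, -1.5626, 0.2363]
J₁: ẑ×o_n = [1.5626, -0.3649, 0.0000], ω = ẑ
J2: z=[0.9659, 0.2588, 0.0000] o=[0.1967, -0.7341, 0.2000] → [0.0094, -0.0351, -0.6549, 0.9659, 0.2588, 0.0000]
J3: z=[0.2306, -0.8606, 0.4540] o=[0.2425, -0.9051, -0.1475] → [-0.0318, -0.3643, -0.6744, 0.2306, -0.8606, 0.4540]
J4: z=[0.2306, -0.8606, 0.4540] o=[-0.0907, -1.0261, 0.0788] → [0.1081, -0.1608, -0.3597, 0.2306, -0.8606, 0.4540]
J5: z=[0.2306, -0.8606, 0.4540] o=[-0.5041, -1.3037, -0.2375] → [-0.2903, -0.0461, 0.0601, 0.2306, -0.8606, 0.4540]
V = J·q̇ = [1.1187, -0.3859, 0.0806, -0.5469, -0.2231, 0.7367]

1.1187 -0.3859 0.0806 -0.5469 -0.2231 0.7367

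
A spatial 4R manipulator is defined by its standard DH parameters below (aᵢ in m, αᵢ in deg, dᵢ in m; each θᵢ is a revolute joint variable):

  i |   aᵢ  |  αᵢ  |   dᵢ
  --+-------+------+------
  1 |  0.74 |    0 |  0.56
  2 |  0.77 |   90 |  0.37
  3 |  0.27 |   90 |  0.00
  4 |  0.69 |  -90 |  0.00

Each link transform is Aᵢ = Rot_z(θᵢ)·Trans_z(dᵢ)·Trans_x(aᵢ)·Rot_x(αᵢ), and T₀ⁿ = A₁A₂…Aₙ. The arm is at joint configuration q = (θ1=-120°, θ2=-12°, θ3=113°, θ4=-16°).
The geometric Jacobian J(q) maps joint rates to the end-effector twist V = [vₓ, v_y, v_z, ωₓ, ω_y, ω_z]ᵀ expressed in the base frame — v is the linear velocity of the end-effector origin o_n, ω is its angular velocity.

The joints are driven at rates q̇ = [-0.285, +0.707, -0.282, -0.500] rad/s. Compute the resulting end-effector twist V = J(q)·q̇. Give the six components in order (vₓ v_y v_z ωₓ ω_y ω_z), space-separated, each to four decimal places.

o_n = [-0.4999, -1.0693, 1.7891]
J₁: ẑ×o_n = [1.0693, -0.4999, 0.0000], ω = ẑ
J2: z=[0.0000, 0.0000, 1.0000] o=[-0.3700, -0.6409, 0.5600] → [0.4285, -0.1299, 0.0000, 0.0000, 0.0000, 1.0000]
J3: z=[-0.7431, 0.6691, 0.0000] o=[-0.8852, -1.2131, 0.9300] → [0.5748, 0.6384, -0.3647, -0.7431, 0.6691, 0.0000]
J4: z=[-0.6159, -0.6841, 0.3907] o=[-0.8146, -1.1347, 1.1785] → [-0.4432, 0.4990, 0.1751, -0.6159, -0.6841, 0.3907]
V = J·q̇ = [0.0577, -0.3789, 0.0153, 0.5175, 0.1533, 0.2266]

0.0577 -0.3789 0.0153 0.5175 0.1533 0.2266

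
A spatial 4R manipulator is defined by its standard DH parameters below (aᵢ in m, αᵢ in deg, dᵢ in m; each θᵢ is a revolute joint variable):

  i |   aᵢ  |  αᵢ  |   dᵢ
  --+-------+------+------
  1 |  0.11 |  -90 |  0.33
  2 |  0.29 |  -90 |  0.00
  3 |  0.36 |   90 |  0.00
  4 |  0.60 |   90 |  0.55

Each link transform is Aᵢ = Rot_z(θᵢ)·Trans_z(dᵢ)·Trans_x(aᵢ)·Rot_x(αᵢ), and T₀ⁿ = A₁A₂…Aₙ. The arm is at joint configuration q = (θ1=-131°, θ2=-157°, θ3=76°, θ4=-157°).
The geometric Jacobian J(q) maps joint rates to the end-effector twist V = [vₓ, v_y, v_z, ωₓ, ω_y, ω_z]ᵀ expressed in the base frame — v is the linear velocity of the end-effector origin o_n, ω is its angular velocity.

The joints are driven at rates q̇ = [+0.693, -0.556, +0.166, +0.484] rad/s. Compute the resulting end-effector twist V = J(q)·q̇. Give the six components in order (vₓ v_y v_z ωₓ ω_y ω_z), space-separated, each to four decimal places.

-0.2141 0.7810 -0.6633 -0.0902 0.5653 1.0293

o_n = [0.6985, 0.3163, 0.4179]
J₁: ẑ×o_n = [-0.3163, 0.6985, 0.0000], ω = ẑ
J2: z=[0.7547, -0.6561, 0.0000] o=[-0.0722, -0.0830, 0.3300] → [-0.0576, -0.0663, 0.8070, 0.7547, -0.6561, 0.0000]
J3: z=[-0.2563, -0.2949, 0.9205] o=[0.1030, 0.1184, 0.4433] → [-0.1746, 0.5417, 0.1249, -0.2563, -0.2949, 0.9205]
J4: z=[0.7685, 0.5154, 0.3791] o=[-0.1081, 0.4081, 0.4773] → [0.0042, 0.3515, -0.4862, 0.7685, 0.5154, 0.3791]
V = J·q̇ = [-0.2141, 0.7810, -0.6633, -0.0902, 0.5653, 1.0293]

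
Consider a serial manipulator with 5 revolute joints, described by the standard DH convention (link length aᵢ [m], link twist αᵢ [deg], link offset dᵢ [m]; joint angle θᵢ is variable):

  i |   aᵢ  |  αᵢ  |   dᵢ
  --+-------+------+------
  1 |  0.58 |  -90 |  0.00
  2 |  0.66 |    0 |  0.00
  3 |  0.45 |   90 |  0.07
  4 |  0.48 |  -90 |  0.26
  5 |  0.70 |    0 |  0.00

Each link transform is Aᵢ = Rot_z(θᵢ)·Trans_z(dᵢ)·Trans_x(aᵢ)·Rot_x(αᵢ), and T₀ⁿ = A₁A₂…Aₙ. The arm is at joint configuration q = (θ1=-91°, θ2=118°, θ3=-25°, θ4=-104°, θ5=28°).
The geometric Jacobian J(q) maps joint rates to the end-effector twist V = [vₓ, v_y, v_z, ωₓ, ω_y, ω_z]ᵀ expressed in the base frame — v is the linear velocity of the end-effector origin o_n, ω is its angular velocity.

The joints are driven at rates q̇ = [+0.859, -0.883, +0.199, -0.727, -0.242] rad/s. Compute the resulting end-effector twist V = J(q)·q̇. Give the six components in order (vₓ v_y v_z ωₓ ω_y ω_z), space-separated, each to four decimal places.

0.2514 -1.6887 0.4578 -0.6129 0.7245 1.1315

o_n = [-0.9986, -0.1746, -0.7633]
J₁: ẑ×o_n = [0.1746, -0.9986, 0.0000], ω = ẑ
J2: z=[0.9998, -0.0175, 0.0000] o=[-0.0101, -0.5799, 0.0000] → [0.0133, 0.7631, 0.3880, 0.9998, -0.0175, 0.0000]
J3: z=[0.9998, -0.0175, 0.0000] o=[-0.0047, -0.2701, -0.5827] → [0.0032, 0.1805, 0.0782, 0.9998, -0.0175, 0.0000]
J4: z=[-0.0174, -0.9985, -0.0523] o=[0.0657, -0.2478, -1.0321] → [-0.2646, 0.0604, -1.0640, -0.0174, -0.9985, -0.0523]
J5: z=[-0.2410, 0.0550, -0.9690] o=[-0.4046, -0.5053, -0.9298] → [0.3297, 0.6157, -0.0470, -0.2410, 0.0550, -0.9690]
V = J·q̇ = [0.2514, -1.6887, 0.4578, -0.6129, 0.7245, 1.1315]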